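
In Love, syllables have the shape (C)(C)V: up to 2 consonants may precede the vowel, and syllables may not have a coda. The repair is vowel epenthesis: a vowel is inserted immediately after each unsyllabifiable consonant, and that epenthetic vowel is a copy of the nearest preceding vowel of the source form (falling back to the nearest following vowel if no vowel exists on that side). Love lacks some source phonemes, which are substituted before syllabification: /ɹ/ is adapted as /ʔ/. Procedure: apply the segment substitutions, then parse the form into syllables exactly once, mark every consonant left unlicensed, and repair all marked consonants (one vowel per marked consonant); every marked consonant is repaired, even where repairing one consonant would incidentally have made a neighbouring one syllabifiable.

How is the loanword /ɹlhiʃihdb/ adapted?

ʔilhiʃihidibi

Substitution: /ɹ/ → /ʔ/, giving /ʔlhiʃihdb/.
The consonants /ʔ/, /h/, /d/, /b/ cannot be parsed into a legal (C)(C)V syllable (no codas are permitted; onsets may contain at most 2 consonants).
Each unlicensed consonant becomes the onset of a new syllable: /ʔ/ → /ʔi/, /h/ → /hi/, /d/ → /di/, /b/ → /bi/.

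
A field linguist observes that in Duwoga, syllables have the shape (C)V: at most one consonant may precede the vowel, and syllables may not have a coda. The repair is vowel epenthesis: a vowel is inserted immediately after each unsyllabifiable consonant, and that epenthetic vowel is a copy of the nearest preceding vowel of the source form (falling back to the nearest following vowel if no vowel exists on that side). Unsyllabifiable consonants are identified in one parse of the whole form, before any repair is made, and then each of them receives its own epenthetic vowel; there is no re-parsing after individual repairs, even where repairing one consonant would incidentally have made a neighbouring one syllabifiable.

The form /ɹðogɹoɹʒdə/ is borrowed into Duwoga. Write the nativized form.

Under (C)V, the unsyllabifiable consonants are /ɹ/, /g/, /ɹ/, /ʒ/ (no codas are permitted; onsets are limited to one consonant).
Epenthesis after each stranded consonant: /ɹ/ → /ɹo/, /g/ → /go/, /ɹ/ → /ɹo/, /ʒ/ → /ʒo/.

ɹoðogoɹoɹoʒodə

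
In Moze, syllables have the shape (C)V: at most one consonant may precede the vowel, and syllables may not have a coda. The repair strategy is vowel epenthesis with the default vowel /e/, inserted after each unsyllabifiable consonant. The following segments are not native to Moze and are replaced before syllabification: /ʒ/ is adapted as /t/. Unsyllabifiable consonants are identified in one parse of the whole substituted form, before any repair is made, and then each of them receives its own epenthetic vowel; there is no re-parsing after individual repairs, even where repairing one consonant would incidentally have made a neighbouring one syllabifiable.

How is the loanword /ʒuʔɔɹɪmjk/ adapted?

tuʔɔɹɪmejeke

Substitution: /ʒ/ → /t/, giving /tuʔɔɹɪmjk/.
Syllabifying with onset maximization leaves /m/, /j/, /k/ stranded (no codas are permitted; onsets are limited to one consonant).
Epenthesis after each stranded consonant: /m/ → /me/, /j/ → /je/, /k/ → /ke/.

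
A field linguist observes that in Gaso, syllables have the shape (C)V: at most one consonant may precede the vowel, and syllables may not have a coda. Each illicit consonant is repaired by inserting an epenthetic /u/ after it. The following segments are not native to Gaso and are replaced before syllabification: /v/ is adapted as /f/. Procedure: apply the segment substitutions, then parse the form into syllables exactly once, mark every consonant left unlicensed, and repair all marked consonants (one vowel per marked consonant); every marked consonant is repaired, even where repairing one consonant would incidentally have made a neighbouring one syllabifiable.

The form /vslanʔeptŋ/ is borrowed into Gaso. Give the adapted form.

fusulanuʔeputuŋu

Substitution: /v/ → /f/, giving /fslanʔeptŋ/.
Under (C)V, the unsyllabifiable consonants are /f/, /s/, /n/, /p/, /t/, /ŋ/ (no codas are permitted; onsets are limited to one consonant).
Each unlicensed consonant becomes the onset of a new syllable: /f/ → /fu/, /s/ → /su/, /n/ → /nu/, /p/ → /pu/, /t/ → /tu/, /ŋ/ → /ŋu/.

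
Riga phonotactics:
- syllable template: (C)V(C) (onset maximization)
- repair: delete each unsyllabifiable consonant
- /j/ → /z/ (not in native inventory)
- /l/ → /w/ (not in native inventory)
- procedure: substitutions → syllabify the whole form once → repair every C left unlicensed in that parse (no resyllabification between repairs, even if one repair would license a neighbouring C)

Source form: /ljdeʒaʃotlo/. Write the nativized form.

deʒaʃotwo

Substitution: /l/ → /w/, /j/ → /z/, giving /wzdeʒaʃotwo/.
Syllabifying with onset maximization leaves /w/, /z/ stranded (at most one coda consonant is licensed; onsets are limited to one consonant).
Deleting the stranded consonants removes /w/, /z/.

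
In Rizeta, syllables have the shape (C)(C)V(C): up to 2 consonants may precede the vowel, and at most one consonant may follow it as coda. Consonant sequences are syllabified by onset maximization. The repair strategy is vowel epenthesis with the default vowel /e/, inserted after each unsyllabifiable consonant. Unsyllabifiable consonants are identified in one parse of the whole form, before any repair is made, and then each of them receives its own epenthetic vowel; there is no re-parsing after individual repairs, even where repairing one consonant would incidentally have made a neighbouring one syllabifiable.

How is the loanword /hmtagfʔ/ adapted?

hemtagfeʔe

The consonants /h/, /f/, /ʔ/ cannot be parsed into a legal (C)(C)V(C) syllable (at most one coda consonant is licensed; onsets may contain at most 2 consonants).
Inserting the epenthetic vowel yields /h/ → /he/, /f/ → /fe/, /ʔ/ → /ʔe/.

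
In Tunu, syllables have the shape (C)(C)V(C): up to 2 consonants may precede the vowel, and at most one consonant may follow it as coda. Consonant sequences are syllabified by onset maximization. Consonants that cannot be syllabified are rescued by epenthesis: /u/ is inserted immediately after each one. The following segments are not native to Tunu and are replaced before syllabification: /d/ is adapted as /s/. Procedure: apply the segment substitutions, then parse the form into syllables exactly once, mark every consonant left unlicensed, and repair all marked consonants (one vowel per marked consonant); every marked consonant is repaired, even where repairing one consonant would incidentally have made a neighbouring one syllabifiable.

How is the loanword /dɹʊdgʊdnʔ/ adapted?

Substitution: /d/ → /s/, giving /sɹʊsgʊsnʔ/.
Syllabifying with onset maximization leaves /n/, /ʔ/ stranded (at most one coda consonant is licensed; onsets may contain at most 2 consonants).
Inserting the epenthetic vowel yields /n/ → /nu/, /ʔ/ → /ʔu/.

sɹʊsgʊsnuʔu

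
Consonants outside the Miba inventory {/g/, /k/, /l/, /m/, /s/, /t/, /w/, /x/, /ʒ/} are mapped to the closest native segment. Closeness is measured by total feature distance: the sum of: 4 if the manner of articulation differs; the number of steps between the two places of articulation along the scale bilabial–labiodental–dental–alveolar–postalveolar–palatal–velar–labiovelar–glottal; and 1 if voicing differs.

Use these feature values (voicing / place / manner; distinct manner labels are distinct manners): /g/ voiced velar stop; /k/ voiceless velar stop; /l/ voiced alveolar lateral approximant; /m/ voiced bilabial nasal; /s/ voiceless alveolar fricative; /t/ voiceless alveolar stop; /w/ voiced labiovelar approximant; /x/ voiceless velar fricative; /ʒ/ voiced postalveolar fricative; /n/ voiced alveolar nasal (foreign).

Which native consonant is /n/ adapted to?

m

/m/ is closest: same manner (nasal), place distance 3 (alveolar→bilabial), same voicing; total 3. Next closest is /l/ at distance 4.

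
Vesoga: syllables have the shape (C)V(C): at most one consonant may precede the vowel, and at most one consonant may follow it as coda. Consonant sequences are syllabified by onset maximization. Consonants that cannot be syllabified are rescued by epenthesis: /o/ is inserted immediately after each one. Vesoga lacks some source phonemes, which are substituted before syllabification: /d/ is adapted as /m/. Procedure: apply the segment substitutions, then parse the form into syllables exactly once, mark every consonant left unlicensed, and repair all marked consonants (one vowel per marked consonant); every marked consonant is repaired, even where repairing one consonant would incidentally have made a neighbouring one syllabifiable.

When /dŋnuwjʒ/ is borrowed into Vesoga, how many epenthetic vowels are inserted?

After substitution the input is /mŋnuwjʒ/.
The unsyllabifiable consonants are /m/, /ŋ/, /j/, /ʒ/; each receives one epenthetic vowel.

4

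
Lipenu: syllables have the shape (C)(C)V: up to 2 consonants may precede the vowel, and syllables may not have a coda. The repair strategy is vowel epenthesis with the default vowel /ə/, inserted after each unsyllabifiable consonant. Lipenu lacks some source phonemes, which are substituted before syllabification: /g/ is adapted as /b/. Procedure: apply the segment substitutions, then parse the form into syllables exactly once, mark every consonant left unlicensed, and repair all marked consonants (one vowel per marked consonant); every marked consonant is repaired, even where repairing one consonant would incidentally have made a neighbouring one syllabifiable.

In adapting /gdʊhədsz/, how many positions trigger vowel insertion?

3

After substitution the input is /bdʊhədsz/.
The unsyllabifiable consonants are /d/, /s/, /z/; each receives one epenthetic vowel.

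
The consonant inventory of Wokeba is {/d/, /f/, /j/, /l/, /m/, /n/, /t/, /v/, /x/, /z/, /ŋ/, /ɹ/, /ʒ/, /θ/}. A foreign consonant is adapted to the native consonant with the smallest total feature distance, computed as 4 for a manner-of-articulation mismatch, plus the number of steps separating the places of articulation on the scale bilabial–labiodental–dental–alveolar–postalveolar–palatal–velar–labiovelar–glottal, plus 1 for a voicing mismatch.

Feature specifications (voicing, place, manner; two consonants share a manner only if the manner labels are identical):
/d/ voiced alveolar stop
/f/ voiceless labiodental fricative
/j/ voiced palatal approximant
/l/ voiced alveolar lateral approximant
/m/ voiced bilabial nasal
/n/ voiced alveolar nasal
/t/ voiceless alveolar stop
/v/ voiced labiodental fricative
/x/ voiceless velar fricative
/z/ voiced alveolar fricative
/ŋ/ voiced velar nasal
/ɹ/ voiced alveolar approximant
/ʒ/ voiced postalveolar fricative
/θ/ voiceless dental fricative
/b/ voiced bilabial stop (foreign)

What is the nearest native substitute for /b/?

d

/d/ is closest: same manner (stop), place distance 3 (bilabial→alveolar), same voicing; total 3. Next closest is /m/ at distance 4.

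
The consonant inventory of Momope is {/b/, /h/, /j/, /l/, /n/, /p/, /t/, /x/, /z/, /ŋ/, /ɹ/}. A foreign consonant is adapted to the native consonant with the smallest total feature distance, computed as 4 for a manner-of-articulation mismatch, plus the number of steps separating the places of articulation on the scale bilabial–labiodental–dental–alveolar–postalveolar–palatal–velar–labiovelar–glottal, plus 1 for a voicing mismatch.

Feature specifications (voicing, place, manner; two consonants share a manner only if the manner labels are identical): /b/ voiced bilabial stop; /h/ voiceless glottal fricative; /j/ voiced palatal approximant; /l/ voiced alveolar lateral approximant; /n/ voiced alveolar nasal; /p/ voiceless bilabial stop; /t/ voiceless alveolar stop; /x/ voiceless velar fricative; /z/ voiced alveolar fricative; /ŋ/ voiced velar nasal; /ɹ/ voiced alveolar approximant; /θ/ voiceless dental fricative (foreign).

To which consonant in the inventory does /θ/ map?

z

/z/ is closest: same manner (fricative), place distance 1 (dental→alveolar), voicing differs (+1); total 2. Next closest is /x/ at distance 4.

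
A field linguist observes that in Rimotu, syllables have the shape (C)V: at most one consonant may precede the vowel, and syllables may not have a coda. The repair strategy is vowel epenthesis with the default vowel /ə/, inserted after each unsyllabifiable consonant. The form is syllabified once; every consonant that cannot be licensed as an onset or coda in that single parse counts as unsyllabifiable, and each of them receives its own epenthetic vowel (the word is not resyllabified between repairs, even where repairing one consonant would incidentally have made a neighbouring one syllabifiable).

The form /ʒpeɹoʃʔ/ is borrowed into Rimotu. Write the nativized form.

ʒəpeɹoʃəʔə

Syllabifying with onset maximization leaves /ʒ/, /ʃ/, /ʔ/ stranded (no codas are permitted; onsets are limited to one consonant).
Epenthesis after each stranded consonant: /ʒ/ → /ʒə/, /ʃ/ → /ʃə/, /ʔ/ → /ʔə/.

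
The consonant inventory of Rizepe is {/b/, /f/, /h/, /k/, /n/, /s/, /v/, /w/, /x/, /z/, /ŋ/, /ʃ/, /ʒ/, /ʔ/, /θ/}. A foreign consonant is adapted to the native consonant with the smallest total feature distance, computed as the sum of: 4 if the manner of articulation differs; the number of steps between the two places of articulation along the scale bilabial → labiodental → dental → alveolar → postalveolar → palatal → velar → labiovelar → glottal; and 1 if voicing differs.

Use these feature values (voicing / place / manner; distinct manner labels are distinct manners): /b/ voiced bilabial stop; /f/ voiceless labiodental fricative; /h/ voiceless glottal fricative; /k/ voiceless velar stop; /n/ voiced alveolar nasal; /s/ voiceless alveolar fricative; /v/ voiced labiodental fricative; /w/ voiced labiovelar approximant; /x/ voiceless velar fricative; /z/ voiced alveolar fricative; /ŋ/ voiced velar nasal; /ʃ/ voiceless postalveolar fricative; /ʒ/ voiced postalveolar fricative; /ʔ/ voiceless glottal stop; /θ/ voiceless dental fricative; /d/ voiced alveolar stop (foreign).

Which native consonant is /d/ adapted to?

/b/ is closest: same manner (stop), place distance 3 (alveolar→bilabial), same voicing; total 3. Next closest is /k/ at distance 4.

b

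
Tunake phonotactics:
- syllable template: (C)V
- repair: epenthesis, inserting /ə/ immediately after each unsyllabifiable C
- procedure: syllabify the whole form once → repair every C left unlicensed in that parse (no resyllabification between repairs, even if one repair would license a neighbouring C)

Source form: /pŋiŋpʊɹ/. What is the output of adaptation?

Under (C)V, the unsyllabifiable consonants are /p/, /ŋ/, /ɹ/ (no codas are permitted; onsets are limited to one consonant).
Epenthesis after each stranded consonant: /p/ → /pə/, /ŋ/ → /ŋə/, /ɹ/ → /ɹə/.

pəŋiŋəpʊɹə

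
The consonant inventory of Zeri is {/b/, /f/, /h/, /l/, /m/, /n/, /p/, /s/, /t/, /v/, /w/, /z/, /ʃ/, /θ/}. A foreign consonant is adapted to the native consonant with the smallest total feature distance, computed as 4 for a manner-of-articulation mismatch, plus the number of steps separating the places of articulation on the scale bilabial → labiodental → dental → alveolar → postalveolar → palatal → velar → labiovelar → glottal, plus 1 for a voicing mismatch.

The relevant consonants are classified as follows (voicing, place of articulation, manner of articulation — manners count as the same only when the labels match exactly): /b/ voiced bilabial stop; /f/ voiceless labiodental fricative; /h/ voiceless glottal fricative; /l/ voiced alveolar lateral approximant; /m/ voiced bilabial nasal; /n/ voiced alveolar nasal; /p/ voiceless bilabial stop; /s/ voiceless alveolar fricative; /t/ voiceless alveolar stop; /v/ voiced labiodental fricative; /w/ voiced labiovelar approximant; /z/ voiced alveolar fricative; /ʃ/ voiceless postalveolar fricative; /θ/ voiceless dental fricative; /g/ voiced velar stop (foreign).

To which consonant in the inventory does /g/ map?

t

/t/ is closest: same manner (stop), place distance 3 (velar→alveolar), voicing differs (+1); total 4. Next closest is /w/ at distance 5.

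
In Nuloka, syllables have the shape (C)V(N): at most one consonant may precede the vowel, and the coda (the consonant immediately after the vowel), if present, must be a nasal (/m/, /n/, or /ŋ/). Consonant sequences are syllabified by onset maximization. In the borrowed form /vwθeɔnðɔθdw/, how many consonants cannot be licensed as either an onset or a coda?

5

The consonants /v/, /w/, /θ/, /d/, /w/ cannot be parsed into a legal (C)V(N) syllable (only a nasal (/m/, /n/, or /ŋ/) is licensed in coda position; onsets are limited to one consonant).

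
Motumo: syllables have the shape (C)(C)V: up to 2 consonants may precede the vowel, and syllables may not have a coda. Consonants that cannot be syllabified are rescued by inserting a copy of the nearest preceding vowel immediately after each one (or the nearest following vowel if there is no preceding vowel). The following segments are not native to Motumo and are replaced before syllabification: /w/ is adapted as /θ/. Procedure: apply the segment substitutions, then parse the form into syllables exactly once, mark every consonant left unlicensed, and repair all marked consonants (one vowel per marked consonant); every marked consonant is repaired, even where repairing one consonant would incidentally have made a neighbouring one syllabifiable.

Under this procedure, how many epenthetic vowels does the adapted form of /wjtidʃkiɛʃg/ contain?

After substitution the input is /θjtidʃkiɛʃg/.
The unsyllabifiable consonants are /θ/, /d/, /ʃ/, /g/; each receives one epenthetic vowel.

4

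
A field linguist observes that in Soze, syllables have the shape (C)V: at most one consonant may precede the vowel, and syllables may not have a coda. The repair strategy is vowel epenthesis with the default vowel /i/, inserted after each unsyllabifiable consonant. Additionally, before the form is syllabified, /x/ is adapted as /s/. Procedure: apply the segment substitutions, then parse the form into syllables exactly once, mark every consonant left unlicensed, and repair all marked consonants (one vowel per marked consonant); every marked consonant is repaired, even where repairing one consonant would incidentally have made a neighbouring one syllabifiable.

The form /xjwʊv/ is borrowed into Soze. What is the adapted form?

sijiwʊvi

Substitution: /x/ → /s/, giving /sjwʊv/.
Under (C)V, the unsyllabifiable consonants are /s/, /j/, /v/ (no codas are permitted; onsets are limited to one consonant).
Inserting the epenthetic vowel yields /s/ → /si/, /j/ → /ji/, /v/ → /vi/.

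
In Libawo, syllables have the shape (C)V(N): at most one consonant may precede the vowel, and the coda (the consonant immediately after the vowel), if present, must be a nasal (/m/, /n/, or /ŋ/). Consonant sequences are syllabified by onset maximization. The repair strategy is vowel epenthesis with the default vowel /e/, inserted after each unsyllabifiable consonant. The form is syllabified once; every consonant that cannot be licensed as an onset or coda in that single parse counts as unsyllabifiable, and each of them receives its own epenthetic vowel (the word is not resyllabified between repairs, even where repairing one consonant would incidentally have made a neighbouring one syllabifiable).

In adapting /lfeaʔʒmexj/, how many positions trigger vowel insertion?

The unsyllabifiable consonants are /l/, /ʔ/, /ʒ/, /x/, /j/; each receives one epenthetic vowel.

5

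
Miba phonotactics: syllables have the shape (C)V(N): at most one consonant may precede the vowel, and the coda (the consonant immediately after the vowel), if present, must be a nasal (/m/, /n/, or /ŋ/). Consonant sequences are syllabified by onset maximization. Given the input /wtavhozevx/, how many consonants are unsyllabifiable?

4

Under (C)V(N), the unsyllabifiable consonants are /w/, /v/, /v/, /x/ (only a nasal (/m/, /n/, or /ŋ/) is licensed in coda position; onsets are limited to one consonant).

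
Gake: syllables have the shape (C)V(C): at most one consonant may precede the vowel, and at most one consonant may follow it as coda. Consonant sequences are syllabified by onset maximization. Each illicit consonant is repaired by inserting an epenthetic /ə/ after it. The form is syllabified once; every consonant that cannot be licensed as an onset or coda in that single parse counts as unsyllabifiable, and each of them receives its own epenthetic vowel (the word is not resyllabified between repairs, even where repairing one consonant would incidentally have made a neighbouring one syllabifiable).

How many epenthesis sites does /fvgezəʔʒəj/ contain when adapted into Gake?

The unsyllabifiable consonants are /f/, /v/; each receives one epenthetic vowel.

2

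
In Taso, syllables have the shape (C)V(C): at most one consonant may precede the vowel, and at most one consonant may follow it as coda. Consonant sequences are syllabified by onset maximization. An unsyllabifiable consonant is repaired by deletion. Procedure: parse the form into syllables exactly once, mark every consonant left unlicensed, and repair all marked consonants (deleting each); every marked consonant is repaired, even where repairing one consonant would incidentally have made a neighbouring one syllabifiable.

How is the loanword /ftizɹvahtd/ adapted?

tizvah

Under (C)V(C), the unsyllabifiable consonants are /f/, /ɹ/, /t/, /d/ (at most one coda consonant is licensed; onsets are limited to one consonant).
Deleting the stranded consonants removes /f/, /ɹ/, /t/, /d/.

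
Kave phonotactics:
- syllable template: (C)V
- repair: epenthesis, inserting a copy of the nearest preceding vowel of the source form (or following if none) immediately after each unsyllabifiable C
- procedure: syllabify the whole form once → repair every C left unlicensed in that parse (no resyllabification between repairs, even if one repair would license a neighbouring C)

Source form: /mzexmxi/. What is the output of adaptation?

Under (C)V, the unsyllabifiable consonants are /m/, /x/, /m/ (no codas are permitted; onsets are limited to one consonant).
Inserting the epenthetic vowel yields /m/ → /me/, /x/ → /xe/, /m/ → /me/.

mezexemexi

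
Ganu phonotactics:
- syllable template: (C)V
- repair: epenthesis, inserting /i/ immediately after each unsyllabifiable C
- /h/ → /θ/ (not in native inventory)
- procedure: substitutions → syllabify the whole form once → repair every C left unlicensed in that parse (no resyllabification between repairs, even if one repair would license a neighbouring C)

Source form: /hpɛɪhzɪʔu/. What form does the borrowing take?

Substitution: /h/ → /θ/, giving /θpɛɪθzɪʔu/.
Under (C)V, the unsyllabifiable consonants are /θ/, /θ/ (no codas are permitted; onsets are limited to one consonant).
Inserting the epenthetic vowel yields /θ/ → /θi/, /θ/ → /θi/.

θipɛɪθizɪʔu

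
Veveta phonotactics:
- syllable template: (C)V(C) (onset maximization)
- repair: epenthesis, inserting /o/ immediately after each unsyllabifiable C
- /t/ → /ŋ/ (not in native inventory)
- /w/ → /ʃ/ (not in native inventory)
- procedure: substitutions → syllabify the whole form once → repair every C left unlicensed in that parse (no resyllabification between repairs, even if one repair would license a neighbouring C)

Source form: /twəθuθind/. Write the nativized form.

Substitution: /t/ → /ŋ/, /w/ → /ʃ/, giving /ŋʃəθuθind/.
Under (C)V(C), the unsyllabifiable consonants are /ŋ/, /d/ (at most one coda consonant is licensed; onsets are limited to one consonant).
Inserting the epenthetic vowel yields /ŋ/ → /ŋo/, /d/ → /do/.

ŋoʃəθuθindo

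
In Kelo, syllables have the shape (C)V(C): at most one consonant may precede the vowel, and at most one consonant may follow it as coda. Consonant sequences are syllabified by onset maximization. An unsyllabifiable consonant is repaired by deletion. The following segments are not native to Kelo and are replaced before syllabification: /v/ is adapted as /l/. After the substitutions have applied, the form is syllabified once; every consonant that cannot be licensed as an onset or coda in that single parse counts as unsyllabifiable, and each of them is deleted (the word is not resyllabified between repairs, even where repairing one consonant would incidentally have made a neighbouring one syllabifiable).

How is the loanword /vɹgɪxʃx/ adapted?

gɪx

Substitution: /v/ → /l/, giving /lɹgɪxʃx/.
Under (C)V(C), the unsyllabifiable consonants are /l/, /ɹ/, /ʃ/, /x/ (at most one coda consonant is licensed; onsets are limited to one consonant).
Deleting the stranded consonants removes /l/, /ɹ/, /ʃ/, /x/.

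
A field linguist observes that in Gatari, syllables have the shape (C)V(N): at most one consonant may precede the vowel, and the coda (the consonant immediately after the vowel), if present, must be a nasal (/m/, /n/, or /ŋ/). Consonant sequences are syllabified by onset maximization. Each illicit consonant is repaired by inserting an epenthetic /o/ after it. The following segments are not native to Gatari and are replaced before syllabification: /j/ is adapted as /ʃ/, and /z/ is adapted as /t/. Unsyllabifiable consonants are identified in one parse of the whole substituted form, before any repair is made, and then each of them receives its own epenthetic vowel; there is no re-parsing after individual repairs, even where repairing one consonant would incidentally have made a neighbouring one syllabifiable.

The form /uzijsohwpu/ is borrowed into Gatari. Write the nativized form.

utiʃosohowopu

Substitution: /z/ → /t/, /j/ → /ʃ/, giving /utiʃsohwpu/.
Syllabifying with onset maximization leaves /ʃ/, /h/, /w/ stranded (only a nasal (/m/, /n/, or /ŋ/) is licensed in coda position; onsets are limited to one consonant).
Epenthesis after each stranded consonant: /ʃ/ → /ʃo/, /h/ → /ho/, /w/ → /wo/.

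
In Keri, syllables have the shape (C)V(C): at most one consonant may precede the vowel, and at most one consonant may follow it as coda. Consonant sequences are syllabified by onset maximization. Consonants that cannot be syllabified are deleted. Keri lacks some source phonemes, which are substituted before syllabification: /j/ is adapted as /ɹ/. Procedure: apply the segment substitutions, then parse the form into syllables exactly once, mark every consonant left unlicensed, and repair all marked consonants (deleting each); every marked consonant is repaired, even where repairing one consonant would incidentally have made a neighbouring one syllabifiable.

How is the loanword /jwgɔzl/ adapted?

gɔz

Substitution: /j/ → /ɹ/, giving /ɹwgɔzl/.
Syllabifying with onset maximization leaves /ɹ/, /w/, /l/ stranded (at most one coda consonant is licensed; onsets are limited to one consonant).
Each unlicensed consonant is deleted: /ɹ/, /w/, /l/.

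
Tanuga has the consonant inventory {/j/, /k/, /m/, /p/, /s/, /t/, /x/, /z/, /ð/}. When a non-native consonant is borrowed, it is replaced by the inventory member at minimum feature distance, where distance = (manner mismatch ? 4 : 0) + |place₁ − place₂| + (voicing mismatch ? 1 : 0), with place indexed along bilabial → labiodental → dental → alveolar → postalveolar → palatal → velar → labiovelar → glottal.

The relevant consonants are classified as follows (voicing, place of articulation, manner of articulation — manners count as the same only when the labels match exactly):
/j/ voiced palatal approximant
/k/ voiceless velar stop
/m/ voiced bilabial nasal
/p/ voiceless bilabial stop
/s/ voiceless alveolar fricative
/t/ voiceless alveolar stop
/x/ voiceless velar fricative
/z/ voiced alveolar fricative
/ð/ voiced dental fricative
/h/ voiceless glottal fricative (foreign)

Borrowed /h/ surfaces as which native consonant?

x

/x/ is closest: same manner (fricative), place distance 2 (glottal→velar), same voicing; total 2. Next closest is /s/ at distance 5.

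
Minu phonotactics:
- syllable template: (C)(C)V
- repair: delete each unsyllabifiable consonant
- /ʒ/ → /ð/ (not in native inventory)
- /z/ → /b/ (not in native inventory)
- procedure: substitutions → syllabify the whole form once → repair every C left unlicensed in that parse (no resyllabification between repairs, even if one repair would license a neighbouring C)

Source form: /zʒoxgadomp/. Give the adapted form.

Substitution: /z/ → /b/, /ʒ/ → /ð/, giving /bðoxgadomp/.
Under (C)(C)V, the unsyllabifiable consonants are /m/, /p/ (no codas are permitted; onsets may contain at most 2 consonants).
Each unlicensed consonant is deleted: /m/, /p/.

bðoxgado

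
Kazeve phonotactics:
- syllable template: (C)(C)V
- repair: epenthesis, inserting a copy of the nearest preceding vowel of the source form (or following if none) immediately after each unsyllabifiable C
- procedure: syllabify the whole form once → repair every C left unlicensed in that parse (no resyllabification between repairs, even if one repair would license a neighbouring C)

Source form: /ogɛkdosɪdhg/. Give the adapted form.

ogɛkdosɪdɪhɪgɪ

The consonants /d/, /h/, /g/ cannot be parsed into a legal (C)(C)V syllable (no codas are permitted; onsets may contain at most 2 consonants).
Each unlicensed consonant becomes the onset of a new syllable: /d/ → /dɪ/, /h/ → /hɪ/, /g/ → /gɪ/.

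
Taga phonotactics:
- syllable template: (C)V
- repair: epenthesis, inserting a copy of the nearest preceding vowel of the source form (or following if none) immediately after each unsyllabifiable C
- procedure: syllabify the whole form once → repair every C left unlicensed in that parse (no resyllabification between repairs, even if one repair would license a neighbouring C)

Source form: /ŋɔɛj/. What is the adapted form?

Syllabifying with onset maximization leaves /j/ stranded (no codas are permitted; onsets are limited to one consonant).
Each unlicensed consonant becomes the onset of a new syllable: /j/ → /jɛ/.

ŋɔɛjɛ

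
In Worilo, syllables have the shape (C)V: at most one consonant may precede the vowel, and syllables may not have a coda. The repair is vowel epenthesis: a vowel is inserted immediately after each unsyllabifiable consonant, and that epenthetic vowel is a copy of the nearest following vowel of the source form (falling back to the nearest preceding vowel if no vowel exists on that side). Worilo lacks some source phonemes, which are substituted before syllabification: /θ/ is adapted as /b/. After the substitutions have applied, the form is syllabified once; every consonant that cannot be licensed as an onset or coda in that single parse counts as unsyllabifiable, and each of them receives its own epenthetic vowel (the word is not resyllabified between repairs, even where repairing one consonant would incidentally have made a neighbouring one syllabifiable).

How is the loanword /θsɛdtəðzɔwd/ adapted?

bɛsɛdətəðɔzɔwɔdɔ

Substitution: /θ/ → /b/, giving /bsɛdtəðzɔwd/.
Syllabifying with onset maximization leaves /b/, /d/, /ð/, /w/, /d/ stranded (no codas are permitted; onsets are limited to one consonant).
Each unlicensed consonant becomes the onset of a new syllable: /b/ → /bɛ/, /d/ → /də/, /ð/ → /ðɔ/, /w/ → /wɔ/, /d/ → /dɔ/.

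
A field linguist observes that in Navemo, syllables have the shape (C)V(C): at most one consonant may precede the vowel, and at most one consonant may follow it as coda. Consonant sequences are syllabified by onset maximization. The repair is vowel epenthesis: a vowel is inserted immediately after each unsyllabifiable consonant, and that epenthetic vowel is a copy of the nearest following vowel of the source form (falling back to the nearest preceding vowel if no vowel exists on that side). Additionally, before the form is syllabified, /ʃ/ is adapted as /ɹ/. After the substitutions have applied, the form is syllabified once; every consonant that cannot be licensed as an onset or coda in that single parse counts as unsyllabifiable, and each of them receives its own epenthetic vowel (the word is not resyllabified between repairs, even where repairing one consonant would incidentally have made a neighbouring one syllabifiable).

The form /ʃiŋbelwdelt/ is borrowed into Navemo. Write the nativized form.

ɹiŋbelwedelte

Substitution: /ʃ/ → /ɹ/, giving /ɹiŋbelwdelt/.
The consonants /w/, /t/ cannot be parsed into a legal (C)V(C) syllable (at most one coda consonant is licensed; onsets are limited to one consonant).
Inserting the epenthetic vowel yields /w/ → /we/, /t/ → /te/.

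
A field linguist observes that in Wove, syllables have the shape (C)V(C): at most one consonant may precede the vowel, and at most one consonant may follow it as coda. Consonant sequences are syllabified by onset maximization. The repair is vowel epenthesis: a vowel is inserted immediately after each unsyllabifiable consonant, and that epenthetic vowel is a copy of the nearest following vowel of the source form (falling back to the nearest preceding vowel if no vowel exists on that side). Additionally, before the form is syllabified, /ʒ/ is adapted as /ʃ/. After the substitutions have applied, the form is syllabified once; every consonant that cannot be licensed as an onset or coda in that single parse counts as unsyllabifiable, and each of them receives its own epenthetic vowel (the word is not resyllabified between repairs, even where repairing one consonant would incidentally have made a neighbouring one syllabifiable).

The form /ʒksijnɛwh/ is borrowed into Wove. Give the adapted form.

Substitution: /ʒ/ → /ʃ/, giving /ʃksijnɛwh/.
Under (C)V(C), the unsyllabifiable consonants are /ʃ/, /k/, /h/ (at most one coda consonant is licensed; onsets are limited to one consonant).
Inserting the epenthetic vowel yields /ʃ/ → /ʃi/, /k/ → /ki/, /h/ → /hɛ/.

ʃikisijnɛwhɛ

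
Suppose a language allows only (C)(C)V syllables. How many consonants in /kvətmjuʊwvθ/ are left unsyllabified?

The consonants /t/, /w/, /v/, /θ/ cannot be parsed into a legal (C)(C)V syllable (no codas are permitted; onsets may contain at most 2 consonants).

4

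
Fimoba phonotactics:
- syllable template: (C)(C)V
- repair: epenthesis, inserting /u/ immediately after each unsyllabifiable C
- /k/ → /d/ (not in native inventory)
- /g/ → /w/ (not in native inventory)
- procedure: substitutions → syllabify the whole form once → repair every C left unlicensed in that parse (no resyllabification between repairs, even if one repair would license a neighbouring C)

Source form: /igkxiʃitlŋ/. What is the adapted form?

Substitution: /g/ → /w/, /k/ → /d/, giving /iwdxiʃitlŋ/.
Under (C)(C)V, the unsyllabifiable consonants are /w/, /t/, /l/, /ŋ/ (no codas are permitted; onsets may contain at most 2 consonants).
Inserting the epenthetic vowel yields /w/ → /wu/, /t/ → /tu/, /l/ → /lu/, /ŋ/ → /ŋu/.

iwudxiʃituluŋu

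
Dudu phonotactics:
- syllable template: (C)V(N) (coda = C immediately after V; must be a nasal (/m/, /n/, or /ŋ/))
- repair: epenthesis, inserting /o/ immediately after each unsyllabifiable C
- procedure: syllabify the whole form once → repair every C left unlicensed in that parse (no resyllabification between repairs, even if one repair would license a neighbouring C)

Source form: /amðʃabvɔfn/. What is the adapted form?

amðoʃabovɔfono

The consonants /ð/, /b/, /f/, /n/ cannot be parsed into a legal (C)V(N) syllable (only a nasal (/m/, /n/, or /ŋ/) is licensed in coda position; onsets are limited to one consonant).
Each unlicensed consonant becomes the onset of a new syllable: /ð/ → /ðo/, /b/ → /bo/, /f/ → /fo/, /n/ → /no/.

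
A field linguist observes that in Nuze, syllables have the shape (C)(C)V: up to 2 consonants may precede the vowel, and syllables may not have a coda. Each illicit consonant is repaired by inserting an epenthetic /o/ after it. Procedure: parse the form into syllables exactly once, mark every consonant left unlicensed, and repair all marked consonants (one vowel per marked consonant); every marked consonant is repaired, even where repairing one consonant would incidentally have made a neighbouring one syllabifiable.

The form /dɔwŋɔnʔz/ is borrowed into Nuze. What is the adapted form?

dɔwŋɔnoʔozo

The consonants /n/, /ʔ/, /z/ cannot be parsed into a legal (C)(C)V syllable (no codas are permitted; onsets may contain at most 2 consonants).
Each unlicensed consonant becomes the onset of a new syllable: /n/ → /no/, /ʔ/ → /ʔo/, /z/ → /zo/.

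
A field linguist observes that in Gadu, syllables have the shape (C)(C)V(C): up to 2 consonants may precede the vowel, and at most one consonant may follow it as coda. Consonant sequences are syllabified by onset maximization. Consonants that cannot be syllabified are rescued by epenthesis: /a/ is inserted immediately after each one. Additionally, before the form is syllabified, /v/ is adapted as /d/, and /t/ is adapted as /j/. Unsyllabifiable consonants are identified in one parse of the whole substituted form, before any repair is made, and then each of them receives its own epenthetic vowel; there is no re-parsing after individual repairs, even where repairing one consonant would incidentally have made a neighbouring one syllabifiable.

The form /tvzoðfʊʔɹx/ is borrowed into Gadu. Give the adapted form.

Substitution: /t/ → /j/, /v/ → /d/, giving /jdzoðfʊʔɹx/.
Syllabifying with onset maximization leaves /j/, /ɹ/, /x/ stranded (at most one coda consonant is licensed; onsets may contain at most 2 consonants).
Inserting the epenthetic vowel yields /j/ → /ja/, /ɹ/ → /ɹa/, /x/ → /xa/.

jadzoðfʊʔɹaxa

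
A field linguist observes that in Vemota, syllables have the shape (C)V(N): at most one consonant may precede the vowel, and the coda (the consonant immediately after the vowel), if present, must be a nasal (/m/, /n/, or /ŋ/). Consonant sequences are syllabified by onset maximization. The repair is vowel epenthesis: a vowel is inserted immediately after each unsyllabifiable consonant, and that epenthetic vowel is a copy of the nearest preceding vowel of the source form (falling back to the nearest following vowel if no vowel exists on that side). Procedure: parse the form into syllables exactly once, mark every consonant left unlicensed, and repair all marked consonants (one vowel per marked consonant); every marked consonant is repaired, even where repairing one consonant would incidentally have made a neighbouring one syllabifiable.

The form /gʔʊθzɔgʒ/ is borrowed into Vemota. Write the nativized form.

gʊʔʊθʊzɔgɔʒɔ

Under (C)V(N), the unsyllabifiable consonants are /g/, /θ/, /g/, /ʒ/ (only a nasal (/m/, /n/, or /ŋ/) is licensed in coda position; onsets are limited to one consonant).
Epenthesis after each stranded consonant: /g/ → /gʊ/, /θ/ → /θʊ/, /g/ → /gɔ/, /ʒ/ → /ʒɔ/.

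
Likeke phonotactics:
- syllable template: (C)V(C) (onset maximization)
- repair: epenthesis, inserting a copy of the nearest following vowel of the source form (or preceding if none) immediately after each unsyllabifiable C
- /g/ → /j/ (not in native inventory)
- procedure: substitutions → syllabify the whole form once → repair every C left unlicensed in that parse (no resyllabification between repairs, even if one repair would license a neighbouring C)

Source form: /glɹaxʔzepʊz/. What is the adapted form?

Substitution: /g/ → /j/, giving /jlɹaxʔzepʊz/.
The consonants /j/, /l/, /ʔ/ cannot be parsed into a legal (C)V(C) syllable (at most one coda consonant is licensed; onsets are limited to one consonant).
Inserting the epenthetic vowel yields /j/ → /ja/, /l/ → /la/, /ʔ/ → /ʔe/.

jalaɹaxʔezepʊz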